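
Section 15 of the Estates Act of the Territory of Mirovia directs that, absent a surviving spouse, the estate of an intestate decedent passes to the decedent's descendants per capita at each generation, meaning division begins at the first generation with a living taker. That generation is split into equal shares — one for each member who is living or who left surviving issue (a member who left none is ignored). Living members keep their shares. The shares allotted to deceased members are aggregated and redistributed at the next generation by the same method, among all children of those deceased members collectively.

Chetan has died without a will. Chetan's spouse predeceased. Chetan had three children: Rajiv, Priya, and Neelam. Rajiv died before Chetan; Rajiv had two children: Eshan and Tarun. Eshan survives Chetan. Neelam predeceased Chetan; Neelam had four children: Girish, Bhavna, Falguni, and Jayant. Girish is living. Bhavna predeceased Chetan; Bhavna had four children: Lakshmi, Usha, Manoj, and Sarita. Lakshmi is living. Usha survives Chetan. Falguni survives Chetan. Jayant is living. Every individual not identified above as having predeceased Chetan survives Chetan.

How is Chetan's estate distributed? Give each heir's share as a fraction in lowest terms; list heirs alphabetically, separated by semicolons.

Eshan 1/9; Falguni 1/9; Girish 1/9; Jayant 1/9; Lakshmi 1/36; Manoj 1/36; Priya 1/3; Sarita 1/36; Tarun 1/9; Usha 1/36

There is no surviving spouse, so the entire estate passes to Chetan's descendants per capita at each generation.
At generation 1 (Rajiv, Priya, Neelam) there are 3 shares of (1)/3 = 1/3 each.
Living: Priya — each takes 1/3.
Deceased: Rajiv and Neelam. Their combined 2/3 is pooled and carried to generation 2.
At generation 2 (Eshan, Tarun, Girish, Bhavna, Falguni, Jayant) there are 6 shares of (2/3)/6 = 1/9 each.
Living: Eshan, Tarun, Girish, Falguni, and Jayant — each takes 1/9.
Deceased: Bhavna. That 1/9 share is carried to generation 3.
At generation 3 (Lakshmi, Usha, Manoj, Sarita) there are 4 shares of (1/9)/4 = 1/36 each.
Living: Lakshmi, Usha, Manoj, and Sarita — each takes 1/36.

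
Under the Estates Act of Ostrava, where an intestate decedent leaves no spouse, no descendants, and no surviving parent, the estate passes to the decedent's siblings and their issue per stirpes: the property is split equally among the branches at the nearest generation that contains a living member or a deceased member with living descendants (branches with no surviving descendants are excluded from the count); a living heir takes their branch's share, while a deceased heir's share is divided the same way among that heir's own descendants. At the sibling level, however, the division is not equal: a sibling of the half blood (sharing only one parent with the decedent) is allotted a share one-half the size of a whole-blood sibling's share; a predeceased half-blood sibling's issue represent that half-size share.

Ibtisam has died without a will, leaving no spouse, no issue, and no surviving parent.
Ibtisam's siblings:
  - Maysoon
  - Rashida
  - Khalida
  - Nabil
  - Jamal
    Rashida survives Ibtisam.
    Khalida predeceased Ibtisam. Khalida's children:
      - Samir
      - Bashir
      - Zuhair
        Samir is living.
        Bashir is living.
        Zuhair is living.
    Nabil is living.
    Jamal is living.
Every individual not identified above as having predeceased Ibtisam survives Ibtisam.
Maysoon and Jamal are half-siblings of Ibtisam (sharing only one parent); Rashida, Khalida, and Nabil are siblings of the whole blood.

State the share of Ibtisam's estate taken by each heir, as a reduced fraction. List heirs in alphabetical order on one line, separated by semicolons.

Bashir 1/12; Jamal 1/8; Maysoon 1/8; Nabil 1/4; Rashida 1/4; Samir 1/12; Zuhair 1/12

No spouse, descendants, or parent survives, so the estate passes to Ibtisam's siblings per stirpes.
Half-blood siblings count for one-half the weight of whole-blood siblings at the initial division.
Dividing 1 in proportion to weights (total weight 4): Maysoon (weight 1/2) → 1/8; Rashida (weight 1) → 1/4; Khalida (weight 1) → 1/4; Nabil (weight 1) → 1/4; Jamal (weight 1/2) → 1/8.
Maysoon is living and takes 1/8.
Rashida is living and takes 1/4.
Khalida predeceased; the 1/4 allotted to Khalida's branch passes to Khalida's issue by representation.
The 1/4 is divided into 3 equal shares of 1/12 among Samir, Bashir, Zuhair.
Samir is living and takes 1/12.
Bashir is living and takes 1/12.
Zuhair is living and takes 1/12.
Nabil is living and takes 1/4.
Jamal is living and takes 1/8.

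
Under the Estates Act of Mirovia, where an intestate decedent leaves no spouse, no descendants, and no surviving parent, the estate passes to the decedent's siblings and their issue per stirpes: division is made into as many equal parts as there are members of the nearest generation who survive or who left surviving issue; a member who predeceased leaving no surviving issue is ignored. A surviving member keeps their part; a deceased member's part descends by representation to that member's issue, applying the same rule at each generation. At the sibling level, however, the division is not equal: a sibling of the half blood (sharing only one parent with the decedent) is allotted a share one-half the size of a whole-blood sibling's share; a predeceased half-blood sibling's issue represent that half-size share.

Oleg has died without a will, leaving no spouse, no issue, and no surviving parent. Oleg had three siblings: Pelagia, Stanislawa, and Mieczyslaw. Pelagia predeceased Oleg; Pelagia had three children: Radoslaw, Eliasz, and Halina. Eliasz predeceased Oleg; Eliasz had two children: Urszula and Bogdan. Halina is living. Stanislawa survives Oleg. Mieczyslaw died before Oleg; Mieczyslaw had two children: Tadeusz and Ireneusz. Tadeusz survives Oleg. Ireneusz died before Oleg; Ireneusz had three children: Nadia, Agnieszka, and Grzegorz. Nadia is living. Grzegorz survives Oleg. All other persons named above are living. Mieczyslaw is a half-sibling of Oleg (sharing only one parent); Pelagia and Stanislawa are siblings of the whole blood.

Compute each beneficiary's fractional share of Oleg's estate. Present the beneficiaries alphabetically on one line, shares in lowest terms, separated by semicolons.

Agnieszka 1/30; Bogdan 1/15; Grzegorz 1/30; Halina 2/15; Nadia 1/30; Radoslaw 2/15; Stanislawa 2/5; Tadeusz 1/10; Urszula 1/15

No spouse, descendants, or parent survives, so the estate passes to Oleg's siblings per stirpes.
Half-blood siblings count for one-half the weight of whole-blood siblings at the initial division.
Dividing 1 in proportion to weights (total weight 5/2): Pelagia (weight 1) → 2/5; Stanislawa (weight 1) → 2/5; Mieczyslaw (weight 1/2) → 1/5.
Pelagia predeceased; the 2/5 allotted to Pelagia's branch passes to Pelagia's issue by representation.
The 2/5 is divided into 3 equal shares of 2/15 among Radoslaw, Eliasz, Halina.
Radoslaw is living and takes 2/15.
Eliasz predeceased; the 2/15 allotted to Eliasz's branch passes to Eliasz's issue by representation.
The 2/15 is divided into 2 equal shares of 1/15 among Urszula, Bogdan.
Urszula is living and takes 1/15.
Bogdan is living and takes 1/15.
Halina is living and takes 2/15.
Stanislawa is living and takes 2/5.
Mieczyslaw predeceased; the 1/5 allotted to Mieczyslaw's branch passes to Mieczyslaw's issue by representation.
The 1/5 is divided into 2 equal shares of 1/10 among Tadeusz, Ireneusz.
Tadeusz is living and takes 1/10.
Ireneusz predeceased; the 1/10 allotted to Ireneusz's branch passes to Ireneusz's issue by representation.
The 1/10 is divided into 3 equal shares of 1/30 among Nadia, Agnieszka, Grzegorz.
Nadia is living and takes 1/30.
Agnieszka is living and takes 1/30.
Grzegorz is living and takes 1/30.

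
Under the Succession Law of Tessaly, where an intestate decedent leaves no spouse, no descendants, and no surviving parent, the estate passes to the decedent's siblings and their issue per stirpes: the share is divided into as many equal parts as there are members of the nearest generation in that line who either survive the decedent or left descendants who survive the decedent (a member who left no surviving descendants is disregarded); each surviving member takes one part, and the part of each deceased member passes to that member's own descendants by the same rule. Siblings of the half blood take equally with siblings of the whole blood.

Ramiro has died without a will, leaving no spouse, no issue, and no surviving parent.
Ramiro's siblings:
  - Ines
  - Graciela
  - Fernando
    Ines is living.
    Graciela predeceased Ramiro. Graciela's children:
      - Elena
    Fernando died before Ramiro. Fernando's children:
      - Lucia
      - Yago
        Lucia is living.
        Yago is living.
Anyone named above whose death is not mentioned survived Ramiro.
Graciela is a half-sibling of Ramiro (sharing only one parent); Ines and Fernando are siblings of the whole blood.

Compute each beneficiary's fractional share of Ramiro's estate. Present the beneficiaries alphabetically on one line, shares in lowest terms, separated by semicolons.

Elena 1/3; Ines 1/3; Lucia 1/6; Yago 1/6

No spouse, descendants, or parent survives, so the estate passes to Ramiro's siblings per stirpes.
Half-blood and whole-blood siblings take equally under the stated rule.
The estate is divided into 3 equal shares of 1/3 among Ines, Graciela, Fernando.
Ines is living and takes 1/3.
Graciela predeceased; the 1/3 allotted to Graciela's branch passes to Graciela's issue by representation.
Elena is the sole taker at this level and receives the full 1/3.
Fernando predeceased; the 1/3 allotted to Fernando's branch passes to Fernando's issue by representation.
The 1/3 is divided into 2 equal shares of 1/6 among Lucia, Yago.
Lucia is living and takes 1/6.
Yago is living and takes 1/6.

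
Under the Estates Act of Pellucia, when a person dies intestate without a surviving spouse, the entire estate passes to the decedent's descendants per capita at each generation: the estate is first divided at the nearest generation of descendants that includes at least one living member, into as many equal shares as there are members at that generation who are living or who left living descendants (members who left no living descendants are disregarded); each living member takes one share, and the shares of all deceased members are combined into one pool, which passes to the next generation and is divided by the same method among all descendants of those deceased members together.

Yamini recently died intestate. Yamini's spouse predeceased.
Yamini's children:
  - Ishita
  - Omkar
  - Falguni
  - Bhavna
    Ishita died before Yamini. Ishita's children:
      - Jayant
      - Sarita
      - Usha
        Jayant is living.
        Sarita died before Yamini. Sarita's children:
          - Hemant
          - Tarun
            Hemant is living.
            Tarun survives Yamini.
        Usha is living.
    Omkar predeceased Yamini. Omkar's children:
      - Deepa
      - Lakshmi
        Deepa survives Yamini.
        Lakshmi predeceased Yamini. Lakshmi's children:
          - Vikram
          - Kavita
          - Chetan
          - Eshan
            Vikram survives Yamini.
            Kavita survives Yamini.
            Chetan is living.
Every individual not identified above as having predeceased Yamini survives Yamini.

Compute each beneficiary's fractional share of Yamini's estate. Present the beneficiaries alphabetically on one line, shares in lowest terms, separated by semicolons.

There is no surviving spouse, so the entire estate passes to Yamini's descendants per capita at each generation.
At generation 1 (Ishita, Omkar, Falguni, Bhavna) there are 4 shares of (1)/4 = 1/4 each.
Living: Falguni and Bhavna — each takes 1/4.
Deceased: Ishita and Omkar. Their combined 1/2 is pooled and carried to generation 2.
At generation 2 (Jayant, Sarita, Usha, Deepa, Lakshmi) there are 5 shares of (1/2)/5 = 1/10 each.
Living: Jayant, Usha, and Deepa — each takes 1/10.
Deceased: Sarita and Lakshmi. Their combined 1/5 is pooled and carried to generation 3.
At generation 3 (Hemant, Tarun, Vikram, Kavita, Chetan, Eshan) there are 6 shares of (1/5)/6 = 1/30 each.
Living: Hemant, Tarun, Vikram, Kavita, Chetan, and Eshan — each takes 1/30.

Bhavna 1/4; Chetan 1/30; Deepa 1/10; Eshan 1/30; Falguni 1/4; Hemant 1/30; Jayant 1/10; Kavita 1/30; Tarun 1/30; Usha 1/10; Vikram 1/30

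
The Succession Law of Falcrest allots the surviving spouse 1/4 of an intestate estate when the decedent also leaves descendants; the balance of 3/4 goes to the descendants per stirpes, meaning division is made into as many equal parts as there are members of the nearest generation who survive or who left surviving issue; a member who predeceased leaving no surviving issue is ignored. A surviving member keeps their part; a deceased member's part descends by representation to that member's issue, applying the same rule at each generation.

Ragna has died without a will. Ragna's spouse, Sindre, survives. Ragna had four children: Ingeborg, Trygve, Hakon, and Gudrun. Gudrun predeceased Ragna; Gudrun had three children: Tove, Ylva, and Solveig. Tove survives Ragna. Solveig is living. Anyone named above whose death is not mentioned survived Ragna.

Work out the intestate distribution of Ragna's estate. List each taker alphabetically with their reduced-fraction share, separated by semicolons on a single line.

Hakon 3/16; Ingeborg 3/16; Sindre 1/4; Solveig 1/16; Tove 1/16; Trygve 3/16; Ylva 1/16

Sindre, as surviving spouse, takes 1/4.
The remaining 3/4 passes to Ragna's descendants per stirpes.
The 3/4 is divided into 4 equal shares of 3/16 among Ingeborg, Trygve, Hakon, Gudrun.
Ingeborg is living and takes 3/16.
Trygve is living and takes 3/16.
Hakon is living and takes 3/16.
Gudrun predeceased; the 3/16 allotted to Gudrun's branch passes to Gudrun's issue by representation.
The 3/16 is divided into 3 equal shares of 1/16 among Tove, Ylva, Solveig.
Tove is living and takes 1/16.
Ylva is living and takes 1/16.
Solveig is living and takes 1/16.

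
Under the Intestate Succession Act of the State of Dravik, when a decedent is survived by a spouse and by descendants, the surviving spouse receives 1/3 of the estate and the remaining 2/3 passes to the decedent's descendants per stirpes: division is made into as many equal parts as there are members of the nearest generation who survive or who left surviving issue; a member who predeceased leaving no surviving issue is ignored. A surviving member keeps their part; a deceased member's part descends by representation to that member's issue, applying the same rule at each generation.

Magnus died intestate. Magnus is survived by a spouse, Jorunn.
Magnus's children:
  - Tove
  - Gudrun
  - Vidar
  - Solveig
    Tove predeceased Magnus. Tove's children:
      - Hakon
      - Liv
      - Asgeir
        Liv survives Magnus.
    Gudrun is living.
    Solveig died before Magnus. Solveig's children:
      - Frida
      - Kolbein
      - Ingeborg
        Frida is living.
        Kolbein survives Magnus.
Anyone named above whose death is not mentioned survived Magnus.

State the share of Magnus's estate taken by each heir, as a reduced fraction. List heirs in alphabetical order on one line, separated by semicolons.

Asgeir 1/18; Frida 1/18; Gudrun 1/6; Hakon 1/18; Ingeborg 1/18; Jorunn 1/3; Kolbein 1/18; Liv 1/18; Vidar 1/6

Jorunn, as surviving spouse, takes 1/3.
The remaining 2/3 passes to Magnus's descendants per stirpes.
The 2/3 is divided into 4 equal shares of 1/6 among Tove, Gudrun, Vidar, Solveig.
Tove predeceased; the 1/6 allotted to Tove's branch passes to Tove's issue by representation.
The 1/6 is divided into 3 equal shares of 1/18 among Hakon, Liv, Asgeir.
Hakon is living and takes 1/18.
Liv is living and takes 1/18.
Asgeir is living and takes 1/18.
Gudrun is living and takes 1/6.
Vidar is living and takes 1/6.
Solveig predeceased; the 1/6 allotted to Solveig's branch passes to Solveig's issue by representation.
The 1/6 is divided into 3 equal shares of 1/18 among Frida, Kolbein, Ingeborg.
Frida is living and takes 1/18.
Kolbein is living and takes 1/18.
Ingeborg is living and takes 1/18.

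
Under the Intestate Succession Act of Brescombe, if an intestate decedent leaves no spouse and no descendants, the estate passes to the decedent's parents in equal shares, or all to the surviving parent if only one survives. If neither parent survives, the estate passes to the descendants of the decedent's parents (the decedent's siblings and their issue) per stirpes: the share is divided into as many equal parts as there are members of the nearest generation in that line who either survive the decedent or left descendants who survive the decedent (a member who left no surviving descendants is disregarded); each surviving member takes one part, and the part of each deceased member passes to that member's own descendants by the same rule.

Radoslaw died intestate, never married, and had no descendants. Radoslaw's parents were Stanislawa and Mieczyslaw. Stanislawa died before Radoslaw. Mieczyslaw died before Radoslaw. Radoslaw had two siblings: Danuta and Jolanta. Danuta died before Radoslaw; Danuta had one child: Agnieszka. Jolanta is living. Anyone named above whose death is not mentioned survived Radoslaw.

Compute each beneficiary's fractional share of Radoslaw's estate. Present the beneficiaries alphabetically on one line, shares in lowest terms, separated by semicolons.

Neither parent survives and there are no descendants, so the estate passes to Radoslaw's siblings and their issue per stirpes.
The estate is divided into 2 equal shares of 1/2 among Danuta, Jolanta.
Danuta predeceased; the 1/2 allotted to Danuta's branch passes to Danuta's issue by representation.
Agnieszka is the sole taker at this level and receives the full 1/2.
Jolanta is living and takes 1/2.

Agnieszka 1/2; Jolanta 1/2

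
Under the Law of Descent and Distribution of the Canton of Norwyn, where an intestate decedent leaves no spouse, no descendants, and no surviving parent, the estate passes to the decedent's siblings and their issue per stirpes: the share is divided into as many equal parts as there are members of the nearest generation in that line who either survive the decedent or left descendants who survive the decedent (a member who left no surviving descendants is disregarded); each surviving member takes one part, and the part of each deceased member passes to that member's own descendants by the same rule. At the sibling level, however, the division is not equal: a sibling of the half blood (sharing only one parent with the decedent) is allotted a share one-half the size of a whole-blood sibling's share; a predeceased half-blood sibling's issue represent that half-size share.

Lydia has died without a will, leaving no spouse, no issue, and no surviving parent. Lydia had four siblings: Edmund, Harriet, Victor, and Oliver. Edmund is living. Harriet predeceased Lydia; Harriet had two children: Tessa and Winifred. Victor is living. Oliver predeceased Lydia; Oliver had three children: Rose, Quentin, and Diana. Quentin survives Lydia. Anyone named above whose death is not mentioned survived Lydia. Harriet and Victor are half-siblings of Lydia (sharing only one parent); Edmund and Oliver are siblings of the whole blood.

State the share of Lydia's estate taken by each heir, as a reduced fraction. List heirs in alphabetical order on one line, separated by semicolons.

No spouse, descendants, or parent survives, so the estate passes to Lydia's siblings per stirpes.
Half-blood siblings count for one-half the weight of whole-blood siblings at the initial division.
Dividing 1 in proportion to weights (total weight 3): Edmund (weight 1) → 1/3; Harriet (weight 1/2) → 1/6; Victor (weight 1/2) → 1/6; Oliver (weight 1) → 1/3.
Edmund is living and takes 1/3.
Harriet predeceased; the 1/6 allotted to Harriet's branch passes to Harriet's issue by representation.
The 1/6 is divided into 2 equal shares of 1/12 among Tessa, Winifred.
Tessa is living and takes 1/12.
Winifred is living and takes 1/12.
Victor is living and takes 1/6.
Oliver predeceased; the 1/3 allotted to Oliver's branch passes to Oliver's issue by representation.
The 1/3 is divided into 3 equal shares of 1/9 among Rose, Quentin, Diana.
Rose is living and takes 1/9.
Quentin is living and takes 1/9.
Diana is living and takes 1/9.

Diana 1/9; Edmund 1/3; Quentin 1/9; Rose 1/9; Tessa 1/12; Victor 1/6; Winifred 1/12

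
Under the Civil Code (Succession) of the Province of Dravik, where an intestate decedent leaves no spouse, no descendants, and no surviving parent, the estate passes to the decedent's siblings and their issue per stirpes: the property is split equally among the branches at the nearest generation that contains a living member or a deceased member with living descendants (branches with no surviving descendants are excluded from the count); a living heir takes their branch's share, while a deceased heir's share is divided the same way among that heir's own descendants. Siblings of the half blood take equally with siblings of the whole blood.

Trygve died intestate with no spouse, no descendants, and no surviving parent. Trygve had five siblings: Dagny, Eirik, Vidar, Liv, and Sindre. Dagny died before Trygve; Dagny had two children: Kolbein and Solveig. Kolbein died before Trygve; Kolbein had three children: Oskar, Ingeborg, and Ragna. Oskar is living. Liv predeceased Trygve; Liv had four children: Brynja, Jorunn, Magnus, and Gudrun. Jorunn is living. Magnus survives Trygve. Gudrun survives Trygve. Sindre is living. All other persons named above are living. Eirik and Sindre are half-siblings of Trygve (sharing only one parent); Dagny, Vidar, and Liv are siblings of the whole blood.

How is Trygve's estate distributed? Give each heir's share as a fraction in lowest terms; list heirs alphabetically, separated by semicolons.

Brynja 1/20; Eirik 1/5; Gudrun 1/20; Ingeborg 1/30; Jorunn 1/20; Magnus 1/20; Oskar 1/30; Ragna 1/30; Sindre 1/5; Solveig 1/10; Vidar 1/5

No spouse, descendants, or parent survives, so the estate passes to Trygve's siblings per stirpes.
Half-blood and whole-blood siblings take equally under the stated rule.
The estate is divided into 5 equal shares of 1/5 among Dagny, Eirik, Vidar, Liv, Sindre.
Dagny predeceased; the 1/5 allotted to Dagny's branch passes to Dagny's issue by representation.
The 1/5 is divided into 2 equal shares of 1/10 among Kolbein, Solveig.
Kolbein predeceased; the 1/10 allotted to Kolbein's branch passes to Kolbein's issue by representation.
The 1/10 is divided into 3 equal shares of 1/30 among Oskar, Ingeborg, Ragna.
Oskar is living and takes 1/30.
Ingeborg is living and takes 1/30.
Ragna is living and takes 1/30.
Solveig is living and takes 1/10.
Eirik is living and takes 1/5.
Vidar is living and takes 1/5.
Liv predeceased; the 1/5 allotted to Liv's branch passes to Liv's issue by representation.
The 1/5 is divided into 4 equal shares of 1/20 among Brynja, Jorunn, Magnus, Gudrun.
Brynja is living and takes 1/20.
Jorunn is living and takes 1/20.
Magnus is living and takes 1/20.
Gudrun is living and takes 1/20.
Sindre is living and takes 1/5.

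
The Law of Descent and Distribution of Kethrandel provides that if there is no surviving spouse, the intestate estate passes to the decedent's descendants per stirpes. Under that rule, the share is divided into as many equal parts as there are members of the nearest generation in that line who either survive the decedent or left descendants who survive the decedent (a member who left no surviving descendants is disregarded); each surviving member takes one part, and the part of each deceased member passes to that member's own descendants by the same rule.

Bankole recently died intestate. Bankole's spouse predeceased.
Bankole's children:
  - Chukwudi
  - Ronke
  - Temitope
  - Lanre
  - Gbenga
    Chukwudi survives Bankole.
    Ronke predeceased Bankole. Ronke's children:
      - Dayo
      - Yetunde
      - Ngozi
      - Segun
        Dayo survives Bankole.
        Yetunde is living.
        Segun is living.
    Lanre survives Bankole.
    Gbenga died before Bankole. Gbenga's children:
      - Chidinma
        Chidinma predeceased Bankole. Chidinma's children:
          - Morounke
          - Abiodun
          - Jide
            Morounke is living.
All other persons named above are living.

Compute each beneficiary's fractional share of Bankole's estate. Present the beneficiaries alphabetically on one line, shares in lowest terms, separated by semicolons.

Abiodun 1/15; Chukwudi 1/5; Dayo 1/20; Jide 1/15; Lanre 1/5; Morounke 1/15; Ngozi 1/20; Segun 1/20; Temitope 1/5; Yetunde 1/20

There is no surviving spouse, so the entire estate passes to Bankole's descendants per stirpes.
The estate is divided into 5 equal shares of 1/5 among Chukwudi, Ronke, Temitope, Lanre, Gbenga.
Chukwudi is living and takes 1/5.
Ronke predeceased; the 1/5 allotted to Ronke's branch passes to Ronke's issue by representation.
The 1/5 is divided into 4 equal shares of 1/20 among Dayo, Yetunde, Ngozi, Segun.
Dayo is living and takes 1/20.
Yetunde is living and takes 1/20.
Ngozi is living and takes 1/20.
Segun is living and takes 1/20.
Temitope is living and takes 1/5.
Lanre is living and takes 1/5.
Gbenga predeceased; the 1/5 allotted to Gbenga's branch passes to Gbenga's issue by representation.
Chidinma's line is the sole branch at this level, so the full 1/5 passes to Chidinma's issue by representation.
The 1/5 is divided into 3 equal shares of 1/15 among Morounke, Abiodun, Jide.
Morounke is living and takes 1/15.
Abiodun is living and takes 1/15.
Jide is living and takes 1/15.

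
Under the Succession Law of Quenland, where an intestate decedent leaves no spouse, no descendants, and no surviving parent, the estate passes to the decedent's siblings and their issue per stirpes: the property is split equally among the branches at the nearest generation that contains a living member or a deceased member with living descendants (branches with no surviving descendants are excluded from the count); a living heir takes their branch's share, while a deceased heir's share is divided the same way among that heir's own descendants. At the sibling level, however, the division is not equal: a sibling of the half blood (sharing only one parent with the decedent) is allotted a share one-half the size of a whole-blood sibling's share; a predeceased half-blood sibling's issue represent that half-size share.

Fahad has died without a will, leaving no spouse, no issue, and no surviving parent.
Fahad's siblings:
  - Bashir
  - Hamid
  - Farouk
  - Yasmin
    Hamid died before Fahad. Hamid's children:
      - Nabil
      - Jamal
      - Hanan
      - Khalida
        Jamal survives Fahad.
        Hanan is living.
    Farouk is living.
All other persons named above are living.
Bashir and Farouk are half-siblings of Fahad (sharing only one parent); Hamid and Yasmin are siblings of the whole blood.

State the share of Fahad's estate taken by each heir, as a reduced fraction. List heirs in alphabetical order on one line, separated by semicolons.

Bashir 1/6; Farouk 1/6; Hanan 1/12; Jamal 1/12; Khalida 1/12; Nabil 1/12; Yasmin 1/3

No spouse, descendants, or parent survives, so the estate passes to Fahad's siblings per stirpes.
Half-blood siblings count for one-half the weight of whole-blood siblings at the initial division.
Dividing 1 in proportion to weights (total weight 3): Bashir (weight 1/2) → 1/6; Hamid (weight 1) → 1/3; Farouk (weight 1/2) → 1/6; Yasmin (weight 1) → 1/3.
Bashir is living and takes 1/6.
Hamid predeceased; the 1/3 allotted to Hamid's branch passes to Hamid's issue by representation.
The 1/3 is divided into 4 equal shares of 1/12 among Nabil, Jamal, Hanan, Khalida.
Nabil is living and takes 1/12.
Jamal is living and takes 1/12.
Hanan is living and takes 1/12.
Khalida is living and takes 1/12.
Farouk is living and takes 1/6.
Yasmin is living and takes 1/3.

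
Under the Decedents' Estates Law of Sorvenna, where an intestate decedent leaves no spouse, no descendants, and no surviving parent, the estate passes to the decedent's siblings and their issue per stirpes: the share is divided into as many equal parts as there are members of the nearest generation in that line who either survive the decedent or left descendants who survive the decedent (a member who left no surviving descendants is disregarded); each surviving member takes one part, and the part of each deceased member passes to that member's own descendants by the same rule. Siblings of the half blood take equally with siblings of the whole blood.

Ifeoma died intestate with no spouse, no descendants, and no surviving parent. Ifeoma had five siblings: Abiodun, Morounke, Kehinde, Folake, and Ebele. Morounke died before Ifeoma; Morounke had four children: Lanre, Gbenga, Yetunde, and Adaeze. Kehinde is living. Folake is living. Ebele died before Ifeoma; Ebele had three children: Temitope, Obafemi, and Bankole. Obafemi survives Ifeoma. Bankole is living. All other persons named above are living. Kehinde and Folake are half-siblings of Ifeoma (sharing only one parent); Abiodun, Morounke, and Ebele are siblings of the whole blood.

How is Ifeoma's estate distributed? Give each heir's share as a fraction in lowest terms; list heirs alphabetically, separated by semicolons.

No spouse, descendants, or parent survives, so the estate passes to Ifeoma's siblings per stirpes.
Half-blood and whole-blood siblings take equally under the stated rule.
The estate is divided into 5 equal shares of 1/5 among Abiodun, Morounke, Kehinde, Folake, Ebele.
Abiodun is living and takes 1/5.
Morounke predeceased; the 1/5 allotted to Morounke's branch passes to Morounke's issue by representation.
The 1/5 is divided into 4 equal shares of 1/20 among Lanre, Gbenga, Yetunde, Adaeze.
Lanre is living and takes 1/20.
Gbenga is living and takes 1/20.
Yetunde is living and takes 1/20.
Adaeze is living and takes 1/20.
Kehinde is living and takes 1/5.
Folake is living and takes 1/5.
Ebele predeceased; the 1/5 allotted to Ebele's branch passes to Ebele's issue by representation.
The 1/5 is divided into 3 equal shares of 1/15 among Temitope, Obafemi, Bankole.
Temitope is living and takes 1/15.
Obafemi is living and takes 1/15.
Bankole is living and takes 1/15.

Abiodun 1/5; Adaeze 1/20; Bankole 1/15; Folake 1/5; Gbenga 1/20; Kehinde 1/5; Lanre 1/20; Obafemi 1/15; Temitope 1/15; Yetunde 1/20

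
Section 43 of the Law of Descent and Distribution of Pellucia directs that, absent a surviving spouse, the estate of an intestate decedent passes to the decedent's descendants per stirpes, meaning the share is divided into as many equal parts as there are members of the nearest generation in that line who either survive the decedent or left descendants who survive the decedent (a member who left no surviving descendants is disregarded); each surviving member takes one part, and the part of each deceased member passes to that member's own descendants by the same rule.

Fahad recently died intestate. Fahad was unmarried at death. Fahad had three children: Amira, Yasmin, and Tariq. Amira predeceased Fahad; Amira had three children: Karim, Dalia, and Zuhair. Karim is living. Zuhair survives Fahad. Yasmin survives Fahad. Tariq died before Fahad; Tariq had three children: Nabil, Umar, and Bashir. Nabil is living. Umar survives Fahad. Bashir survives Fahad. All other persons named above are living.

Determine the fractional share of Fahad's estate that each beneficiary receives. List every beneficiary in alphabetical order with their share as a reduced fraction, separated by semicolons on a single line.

Bashir 1/9; Dalia 1/9; Karim 1/9; Nabil 1/9; Umar 1/9; Yasmin 1/3; Zuhair 1/9

There is no surviving spouse, so the entire estate passes to Fahad's descendants per stirpes.
The estate is divided into 3 equal shares of 1/3 among Amira, Yasmin, Tariq.
Amira predeceased; the 1/3 allotted to Amira's branch passes to Amira's issue by representation.
The 1/3 is divided into 3 equal shares of 1/9 among Karim, Dalia, Zuhair.
Karim is living and takes 1/9.
Dalia is living and takes 1/9.
Zuhair is living and takes 1/9.
Yasmin is living and takes 1/3.
Tariq predeceased; the 1/3 allotted to Tariq's branch passes to Tariq's issue by representation.
The 1/3 is divided into 3 equal shares of 1/9 among Nabil, Umar, Bashir.
Nabil is living and takes 1/9.
Umar is living and takes 1/9.
Bashir is living and takes 1/9.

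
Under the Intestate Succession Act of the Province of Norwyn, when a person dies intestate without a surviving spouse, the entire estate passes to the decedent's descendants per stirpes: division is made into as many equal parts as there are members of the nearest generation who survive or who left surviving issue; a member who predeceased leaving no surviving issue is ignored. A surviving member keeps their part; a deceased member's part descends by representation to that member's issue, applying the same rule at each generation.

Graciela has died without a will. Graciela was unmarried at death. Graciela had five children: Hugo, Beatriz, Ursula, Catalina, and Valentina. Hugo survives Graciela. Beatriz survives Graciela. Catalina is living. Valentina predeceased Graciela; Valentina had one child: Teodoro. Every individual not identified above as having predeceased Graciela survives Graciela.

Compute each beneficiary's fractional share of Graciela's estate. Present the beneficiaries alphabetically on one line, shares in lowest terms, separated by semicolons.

There is no surviving spouse, so the entire estate passes to Graciela's descendants per stirpes.
The estate is divided into 5 equal shares of 1/5 among Hugo, Beatriz, Ursula, Catalina, Valentina.
Hugo is living and takes 1/5.
Beatriz is living and takes 1/5.
Ursula is living and takes 1/5.
Catalina is living and takes 1/5.
Valentina predeceased; the 1/5 allotted to Valentina's branch passes to Valentina's issue by representation.
Teodoro is the sole taker at this level and receives the full 1/5.

Beatriz 1/5; Catalina 1/5; Hugo 1/5; Teodoro 1/5; Ursula 1/5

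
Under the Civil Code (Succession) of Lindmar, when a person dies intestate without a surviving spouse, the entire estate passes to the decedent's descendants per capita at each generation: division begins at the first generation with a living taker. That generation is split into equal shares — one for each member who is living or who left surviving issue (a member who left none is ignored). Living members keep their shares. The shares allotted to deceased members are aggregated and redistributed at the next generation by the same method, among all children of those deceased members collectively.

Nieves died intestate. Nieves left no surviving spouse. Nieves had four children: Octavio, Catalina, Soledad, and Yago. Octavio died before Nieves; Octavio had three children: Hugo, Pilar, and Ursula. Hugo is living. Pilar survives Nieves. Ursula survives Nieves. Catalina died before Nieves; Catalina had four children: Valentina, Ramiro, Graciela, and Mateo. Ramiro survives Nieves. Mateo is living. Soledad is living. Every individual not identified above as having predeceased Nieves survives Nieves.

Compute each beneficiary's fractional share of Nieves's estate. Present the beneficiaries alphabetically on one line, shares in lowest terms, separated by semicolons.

There is no surviving spouse, so the entire estate passes to Nieves's descendants per capita at each generation.
At generation 1 (Octavio, Catalina, Soledad, Yago) there are 4 shares of (1)/4 = 1/4 each.
Living: Soledad and Yago — each takes 1/4.
Deceased: Octavio and Catalina. Their combined 1/2 is pooled and carried to generation 2.
At generation 2 (Hugo, Pilar, Ursula, Valentina, Ramiro, Graciela, Mateo) there are 7 shares of (1/2)/7 = 1/14 each.
Living: Hugo, Pilar, Ursula, Valentina, Ramiro, Graciela, and Mateo — each takes 1/14.

Graciela 1/14; Hugo 1/14; Mateo 1/14; Pilar 1/14; Ramiro 1/14; Soledad 1/4; Ursula 1/14; Valentina 1/14; Yago 1/4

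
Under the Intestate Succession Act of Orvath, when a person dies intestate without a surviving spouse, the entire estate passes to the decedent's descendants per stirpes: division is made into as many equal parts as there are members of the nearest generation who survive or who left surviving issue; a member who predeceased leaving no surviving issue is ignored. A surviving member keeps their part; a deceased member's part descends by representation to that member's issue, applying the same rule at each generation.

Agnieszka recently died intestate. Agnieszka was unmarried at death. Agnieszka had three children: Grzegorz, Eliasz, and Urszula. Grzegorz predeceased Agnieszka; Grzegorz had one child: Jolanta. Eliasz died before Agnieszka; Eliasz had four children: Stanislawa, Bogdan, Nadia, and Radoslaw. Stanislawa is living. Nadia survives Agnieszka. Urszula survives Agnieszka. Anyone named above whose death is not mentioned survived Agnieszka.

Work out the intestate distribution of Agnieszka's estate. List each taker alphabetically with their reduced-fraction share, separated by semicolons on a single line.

There is no surviving spouse, so the entire estate passes to Agnieszka's descendants per stirpes.
The estate is divided into 3 equal shares of 1/3 among Grzegorz, Eliasz, Urszula.
Grzegorz predeceased; the 1/3 allotted to Grzegorz's branch passes to Grzegorz's issue by representation.
Jolanta is the sole taker at this level and receives the full 1/3.
Eliasz predeceased; the 1/3 allotted to Eliasz's branch passes to Eliasz's issue by representation.
The 1/3 is divided into 4 equal shares of 1/12 among Stanislawa, Bogdan, Nadia, Radoslaw.
Stanislawa is living and takes 1/12.
Bogdan is living and takes 1/12.
Nadia is living and takes 1/12.
Radoslaw is living and takes 1/12.
Urszula is living and takes 1/3.

Bogdan 1/12; Jolanta 1/3; Nadia 1/12; Radoslaw 1/12; Stanislawa 1/12; Urszula 1/3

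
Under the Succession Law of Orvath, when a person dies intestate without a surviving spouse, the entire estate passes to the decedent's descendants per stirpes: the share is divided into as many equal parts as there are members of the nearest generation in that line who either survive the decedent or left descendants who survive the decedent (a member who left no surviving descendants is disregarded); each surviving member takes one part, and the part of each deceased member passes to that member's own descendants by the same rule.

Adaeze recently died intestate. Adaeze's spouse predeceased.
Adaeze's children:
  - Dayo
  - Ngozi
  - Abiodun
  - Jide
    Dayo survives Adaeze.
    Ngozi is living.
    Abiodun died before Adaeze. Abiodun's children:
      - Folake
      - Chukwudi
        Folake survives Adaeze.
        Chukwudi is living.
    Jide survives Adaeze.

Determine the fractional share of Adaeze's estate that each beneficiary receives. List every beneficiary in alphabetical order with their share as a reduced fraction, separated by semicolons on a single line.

Chukwudi 1/8; Dayo 1/4; Folake 1/8; Jide 1/4; Ngozi 1/4

There is no surviving spouse, so the entire estate passes to Adaeze's descendants per stirpes.
The estate is divided into 4 equal shares of 1/4 among Dayo, Ngozi, Abiodun, Jide.
Dayo is living and takes 1/4.
Ngozi is living and takes 1/4.
Abiodun predeceased; the 1/4 allotted to Abiodun's branch passes to Abiodun's issue by representation.
The 1/4 is divided into 2 equal shares of 1/8 among Folake, Chukwudi.
Folake is living and takes 1/8.
Chukwudi is living and takes 1/8.
Jide is living and takes 1/4.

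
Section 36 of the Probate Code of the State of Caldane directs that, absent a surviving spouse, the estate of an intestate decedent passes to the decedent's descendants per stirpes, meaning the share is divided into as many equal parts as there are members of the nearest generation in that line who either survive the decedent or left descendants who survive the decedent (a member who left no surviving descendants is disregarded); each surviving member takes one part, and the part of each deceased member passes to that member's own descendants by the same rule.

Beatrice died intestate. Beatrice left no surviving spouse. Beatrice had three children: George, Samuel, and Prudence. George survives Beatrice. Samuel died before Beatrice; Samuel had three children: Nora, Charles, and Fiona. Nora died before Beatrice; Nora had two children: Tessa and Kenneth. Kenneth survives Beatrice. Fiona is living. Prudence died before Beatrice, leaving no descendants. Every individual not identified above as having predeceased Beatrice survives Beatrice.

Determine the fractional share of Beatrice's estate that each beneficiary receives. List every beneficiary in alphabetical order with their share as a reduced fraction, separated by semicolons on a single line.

There is no surviving spouse, so the entire estate passes to Beatrice's descendants per stirpes.
Prudence left no surviving issue, so that branch lapses and is disregarded.
The estate is divided into 2 equal shares of 1/2 among George, Samuel.
George is living and takes 1/2.
Samuel predeceased; the 1/2 allotted to Samuel's branch passes to Samuel's issue by representation.
The 1/2 is divided into 3 equal shares of 1/6 among Nora, Charles, Fiona.
Nora predeceased; the 1/6 allotted to Nora's branch passes to Nora's issue by representation.
The 1/6 is divided into 2 equal shares of 1/12 among Tessa, Kenneth.
Tessa is living and takes 1/12.
Kenneth is living and takes 1/12.
Charles is living and takes 1/6.
Fiona is living and takes 1/6.

Charles 1/6; Fiona 1/6; George 1/2; Kenneth 1/12; Tessa 1/12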